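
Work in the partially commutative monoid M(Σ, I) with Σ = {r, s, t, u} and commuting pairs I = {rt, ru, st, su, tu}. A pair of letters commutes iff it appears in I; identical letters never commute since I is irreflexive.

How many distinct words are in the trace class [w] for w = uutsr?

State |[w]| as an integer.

0(u) covers ∅
1(u) covers 0:u
2(t) covers ∅
3(s) covers ∅
4(r) covers 3:s
floor of heap: 0:u, 2:t, 3:s
completions by unplaced set U, small U first (add the entries for U minus each lowest piece of U):
  |U|=1: {1}:1  {2}:1  {4}:1
  |U|=2: {0,1}:1  {1,2}:2  {1,4}:2  {2,4}:2  {3,4}:1
  |U|=3: {0,1,2}:3  {0,1,4}:3  {1,2,4}:6  {1,3,4}:3  {2,3,4}:3
  start at 0(u): 12
  start at 2(t): 6
  start at 3(s): 12
sum over floor = 30

30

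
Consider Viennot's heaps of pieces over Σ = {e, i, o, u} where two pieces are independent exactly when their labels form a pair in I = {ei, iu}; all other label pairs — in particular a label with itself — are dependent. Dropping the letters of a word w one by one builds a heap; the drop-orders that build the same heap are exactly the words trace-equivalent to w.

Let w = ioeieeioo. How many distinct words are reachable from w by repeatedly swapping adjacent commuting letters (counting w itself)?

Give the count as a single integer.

10

0(i) covers ∅
1(o) covers 0:i
2(e) covers 1:o
3(i) covers 1:o
4(e) covers 2:e
5(e) covers 4:e
6(i) covers 3:i
7(o) covers 5:e, 6:i
8(o) covers 7:o
floor of heap: 0:i
completions by unplaced set U, small U first (add the entries for U minus each lowest piece of U):
  |U|=1: {8}:1
  |U|=2: {7,8}:1
  |U|=3: {5,7,8}:1  {6,7,8}:1
  |U|=4: {3,6,7,8}:1  {4,5,7,8}:1  {5,6,7,8}:2
  |U|=5: {2,4,5,7,8}:1  {3,5,6,7,8}:3  {4,5,6,7,8}:3
  |U|=6: {2,4,5,6,7,8}:4  {3,4,5,6,7,8}:6
  |U|=7: {2,3,4,5,6,7,8}:10
  start at 0(i): 10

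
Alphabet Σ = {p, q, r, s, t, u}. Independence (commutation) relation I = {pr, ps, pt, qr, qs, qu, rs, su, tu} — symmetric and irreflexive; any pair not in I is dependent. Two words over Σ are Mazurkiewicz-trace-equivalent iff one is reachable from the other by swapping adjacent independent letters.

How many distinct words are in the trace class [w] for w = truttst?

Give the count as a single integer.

drop 0:t onto floor
drop 1:r onto {0:t}
drop 2:u onto {1:r}
drop 3:t onto {1:r}
drop 4:t onto {3:t}
drop 5:s onto {4:t}
drop 6:t onto {5:s}
ground layer = {0:t}
drop-orders for the pieces not yet dropped (sum over which currently-grounded one goes next):
  1 to go: {2} 1  {6} 1
  2 to go: {2,6} 2  {5,6} 1
  3 to go: {2,5,6} 3  {4,5,6} 1
  4 to go: {2,4,5,6} 4  {3,4,5,6} 1
  5 to go: {2,3,4,5,6} 5
  if 0:t drops first: 5 orders

5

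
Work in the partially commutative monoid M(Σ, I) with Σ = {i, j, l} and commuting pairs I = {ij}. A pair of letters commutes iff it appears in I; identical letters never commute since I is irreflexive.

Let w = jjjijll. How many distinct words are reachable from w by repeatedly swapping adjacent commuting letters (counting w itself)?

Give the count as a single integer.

5

drop 0:j onto floor
drop 1:j onto {0:j}
drop 2:j onto {1:j}
drop 3:i onto floor
drop 4:j onto {2:j}
drop 5:l onto {3:i, 4:j}
drop 6:l onto {5:l}
ground layer = {0:j, 3:i}
drop-orders for the pieces not yet dropped (sum over which currently-grounded one goes next):
  1 to go: {6} 1
  2 to go: {5,6} 1
  3 to go: {3,5,6} 1  {4,5,6} 1
  4 to go: {2,4,5,6} 1  {3,4,5,6} 2
  5 to go: {1,2,4,5,6} 1  {2,3,4,5,6} 3
  if 0:j drops first: 4 orders
  if 3:i drops first: 1 orders
heap linearizations: 5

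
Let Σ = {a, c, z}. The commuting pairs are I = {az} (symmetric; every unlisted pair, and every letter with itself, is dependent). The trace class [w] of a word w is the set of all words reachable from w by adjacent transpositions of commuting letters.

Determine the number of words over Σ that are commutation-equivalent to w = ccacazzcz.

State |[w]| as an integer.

#0=c has no predecessor
#1=c depends on [0:c]
#2=a depends on [1:c]
#3=c depends on [2:a]
#4=a depends on [3:c]
#5=z depends on [3:c]
#6=z depends on [5:z]
#7=c depends on [4:a, 6:z]
#8=z depends on [7:c]
sources: [0:c]
N(rest) = Σ N(rest − s) over sources s of rest; N(one piece) = 1:
  size 1 → [8]=1
  size 2 → [7,8]=1
  size 3 → [4,7,8]=1  [6,7,8]=1
  size 4 → [4,6,7,8]=2  [5,6,7,8]=1
  size 5 → [4,5,6,7,8]=3
  size 6 → [3,4,5,6,7,8]=3
  size 7 → [2,3,4,5,6,7,8]=3
  first=0(c) contributes 3

3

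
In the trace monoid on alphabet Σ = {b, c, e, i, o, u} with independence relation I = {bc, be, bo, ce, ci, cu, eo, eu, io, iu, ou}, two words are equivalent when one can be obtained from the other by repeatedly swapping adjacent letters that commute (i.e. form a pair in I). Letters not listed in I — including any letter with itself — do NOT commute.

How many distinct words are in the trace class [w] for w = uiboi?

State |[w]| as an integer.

10

0(u) covers ∅
1(i) covers ∅
2(b) covers 0:u, 1:i
3(o) covers ∅
4(i) covers 2:b
floor of heap: 0:u, 1:i, 3:o
completions by unplaced set U, small U first (add the entries for U minus each lowest piece of U):
  |U|=1: {3}:1  {4}:1
  |U|=2: {2,4}:1  {3,4}:2
  |U|=3: {0,2,4}:1  {1,2,4}:1  {2,3,4}:3
  start at 0(u): 4
  start at 1(i): 4
  start at 3(o): 2
sum over floor = 10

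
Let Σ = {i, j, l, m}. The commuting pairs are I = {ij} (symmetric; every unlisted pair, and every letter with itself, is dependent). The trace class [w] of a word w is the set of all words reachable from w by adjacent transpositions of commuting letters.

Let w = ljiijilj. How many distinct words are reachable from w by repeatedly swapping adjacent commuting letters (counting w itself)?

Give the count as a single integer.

10

0(l) covers ∅
1(j) covers 0:l
2(i) covers 0:l
3(i) covers 2:i
4(j) covers 1:j
5(i) covers 3:i
6(l) covers 4:j, 5:i
7(j) covers 6:l
floor of heap: 0:l
completions by unplaced set U, small U first (add the entries for U minus each lowest piece of U):
  |U|=1: {7}:1
  |U|=2: {6,7}:1
  |U|=3: {4,6,7}:1  {5,6,7}:1
  |U|=4: {1,4,6,7}:1  {3,5,6,7}:1  {4,5,6,7}:2
  |U|=5: {1,4,5,6,7}:3  {2,3,5,6,7}:1  {3,4,5,6,7}:3
  |U|=6: {1,3,4,5,6,7}:6  {2,3,4,5,6,7}:4
  start at 0(l): 10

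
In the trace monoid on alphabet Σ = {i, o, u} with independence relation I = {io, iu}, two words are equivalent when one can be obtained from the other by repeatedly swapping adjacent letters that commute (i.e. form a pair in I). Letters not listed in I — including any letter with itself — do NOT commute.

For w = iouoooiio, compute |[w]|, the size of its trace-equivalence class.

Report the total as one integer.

0(i) covers ∅
1(o) covers ∅
2(u) covers 1:o
3(o) covers 2:u
4(o) covers 3:o
5(o) covers 4:o
6(i) covers 0:i
7(i) covers 6:i
8(o) covers 5:o
floor of heap: 0:i, 1:o
completions by unplaced set U, small U first (add the entries for U minus each lowest piece of U):
  |U|=1: {7}:1  {8}:1
  |U|=2: {5,8}:1  {6,7}:1  {7,8}:2
  |U|=3: {0,6,7}:1  {4,5,8}:1  {5,7,8}:3  {6,7,8}:3
  |U|=4: {0,6,7,8}:4  {3,4,5,8}:1  {4,5,7,8}:4  {5,6,7,8}:6
  |U|=5: {0,5,6,7,8}:10  {2,3,4,5,8}:1  {3,4,5,7,8}:5  {4,5,6,7,8}:10
  |U|=6: {0,4,5,6,7,8}:20  {1,2,3,4,5,8}:1  {2,3,4,5,7,8}:6  {3,4,5,6,7,8}:15
  |U|=7: {0,3,4,5,6,7,8}:35  {1,2,3,4,5,7,8}:7  {2,3,4,5,6,7,8}:21
  start at 0(i): 28
  start at 1(o): 56
sum over floor = 84

84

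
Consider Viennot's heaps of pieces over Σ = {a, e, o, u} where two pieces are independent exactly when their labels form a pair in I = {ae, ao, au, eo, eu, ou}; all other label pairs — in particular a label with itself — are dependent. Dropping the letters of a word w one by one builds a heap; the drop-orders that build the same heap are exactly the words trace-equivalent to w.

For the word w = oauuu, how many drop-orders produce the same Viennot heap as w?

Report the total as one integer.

20

0(o) covers ∅
1(a) covers ∅
2(u) covers ∅
3(u) covers 2:u
4(u) covers 3:u
floor of heap: 0:o, 1:a, 2:u
completions by unplaced set U, small U first (add the entries for U minus each lowest piece of U):
  |U|=1: {0}:1  {1}:1  {4}:1
  |U|=2: {0,1}:2  {0,4}:2  {1,4}:2  {3,4}:1
  |U|=3: {0,1,4}:6  {0,3,4}:3  {1,3,4}:3  {2,3,4}:1
  start at 0(o): 4
  start at 1(a): 4
  start at 2(u): 12
sum over floor = 20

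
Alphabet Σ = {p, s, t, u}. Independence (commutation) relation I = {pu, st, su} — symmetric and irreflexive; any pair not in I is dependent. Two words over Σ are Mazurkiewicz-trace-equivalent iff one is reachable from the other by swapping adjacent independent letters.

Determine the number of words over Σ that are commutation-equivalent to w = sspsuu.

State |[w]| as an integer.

15

drop 0:s onto floor
drop 1:s onto {0:s}
drop 2:p onto {1:s}
drop 3:s onto {2:p}
drop 4:u onto floor
drop 5:u onto {4:u}
ground layer = {0:s, 4:u}
drop-orders for the pieces not yet dropped (sum over which currently-grounded one goes next):
  1 to go: {3} 1  {5} 1
  2 to go: {2,3} 1  {3,5} 2  {4,5} 1
  3 to go: {1,2,3} 1  {2,3,5} 3  {3,4,5} 3
  4 to go: {0,1,2,3} 1  {1,2,3,5} 4  {2,3,4,5} 6
  if 0:s drops first: 10 orders
  if 4:u drops first: 5 orders
heap linearizations: 15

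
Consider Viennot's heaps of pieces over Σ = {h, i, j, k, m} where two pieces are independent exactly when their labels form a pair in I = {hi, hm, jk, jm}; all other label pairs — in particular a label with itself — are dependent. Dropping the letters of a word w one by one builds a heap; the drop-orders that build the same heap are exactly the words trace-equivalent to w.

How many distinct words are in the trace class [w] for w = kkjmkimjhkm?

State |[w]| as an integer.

15

#0=k has no predecessor
#1=k depends on [0:k]
#2=j has no predecessor
#3=m depends on [1:k]
#4=k depends on [3:m]
#5=i depends on [2:j, 4:k]
#6=m depends on [5:i]
#7=j depends on [5:i]
#8=h depends on [7:j]
#9=k depends on [6:m, 8:h]
#10=m depends on [9:k]
sources: [0:k, 2:j]
N(rest) = Σ N(rest − s) over sources s of rest; N(one piece) = 1:
  size 1 → [10]=1
  size 2 → [9,10]=1
  size 3 → [6,9,10]=1  [8,9,10]=1
  size 4 → [6,8,9,10]=2  [7,8,9,10]=1
  size 5 → [6,7,8,9,10]=3
  size 6 → [5,6,7,8,9,10]=3
  size 7 → [2,5,6,7,8,9,10]=3  [4,5,6,7,8,9,10]=3
  size 8 → [2,4,5,6,7,8,9,10]=6  [3,4,5,6,7,8,9,10]=3
  size 9 → [1,3,4,5,6,7,8,9,10]=3  [2,3,4,5,6,7,8,9,10]=9
  first=0(k) contributes 12
  first=2(j) contributes 3
|[w]| = 15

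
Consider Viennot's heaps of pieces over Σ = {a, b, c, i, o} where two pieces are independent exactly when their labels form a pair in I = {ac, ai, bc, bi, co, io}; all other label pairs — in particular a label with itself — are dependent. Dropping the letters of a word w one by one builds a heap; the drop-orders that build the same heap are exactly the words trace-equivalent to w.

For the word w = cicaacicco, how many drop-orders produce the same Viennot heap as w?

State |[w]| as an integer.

piece 0:c — minimal
piece 1:i rests on {0:c}
piece 2:c rests on {1:i}
piece 3:a — minimal
piece 4:a rests on {3:a}
piece 5:c rests on {2:c}
piece 6:i rests on {5:c}
piece 7:c rests on {6:i}
piece 8:c rests on {7:c}
piece 9:o rests on {4:a}
minimal pieces: {0:c, 3:a}
ways to finish when only these pieces remain (= sum over removing one remaining piece with nothing left below it):
  1 left: {8}→1  {9}→1
  2 left: {4,9}→1  {7,8}→1  {8,9}→2
  3 left: {3,4,9}→1  {4,8,9}→3  {6,7,8}→1  {7,8,9}→3
  4 left: {3,4,8,9}→4  {4,7,8,9}→6  {5,6,7,8}→1  {6,7,8,9}→4
  5 left: {2,5,6,7,8}→1  {3,4,7,8,9}→10  {4,6,7,8,9}→10  {5,6,7,8,9}→5
  6 left: {1,2,5,6,7,8}→1  {2,5,6,7,8,9}→6  {3,4,6,7,8,9}→20  {4,5,6,7,8,9}→15
  7 left: {0,1,2,5,6,7,8}→1  {1,2,5,6,7,8,9}→7  {2,4,5,6,7,8,9}→21  {3,4,5,6,7,8,9}→35
  8 left: {0,1,2,5,6,7,8,9}→8  {1,2,4,5,6,7,8,9}→28  {2,3,4,5,6,7,8,9}→56
  placing 0:c first → 84 extensions
  placing 3:a first → 36 extensions
total linear extensions = 120

120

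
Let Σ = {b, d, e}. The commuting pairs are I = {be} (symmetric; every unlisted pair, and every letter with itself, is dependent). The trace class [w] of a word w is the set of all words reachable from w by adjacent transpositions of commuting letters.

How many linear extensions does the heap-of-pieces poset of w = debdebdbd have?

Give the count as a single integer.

#0=d has no predecessor
#1=e depends on [0:d]
#2=b depends on [0:d]
#3=d depends on [1:e, 2:b]
#4=e depends on [3:d]
#5=b depends on [3:d]
#6=d depends on [4:e, 5:b]
#7=b depends on [6:d]
#8=d depends on [7:b]
sources: [0:d]
N(rest) = Σ N(rest − s) over sources s of rest; N(one piece) = 1:
  size 1 → [8]=1
  size 2 → [7,8]=1
  size 3 → [6,7,8]=1
  size 4 → [4,6,7,8]=1  [5,6,7,8]=1
  size 5 → [4,5,6,7,8]=2
  size 6 → [3,4,5,6,7,8]=2
  size 7 → [1,3,4,5,6,7,8]=2  [2,3,4,5,6,7,8]=2
  first=0(d) contributes 4

4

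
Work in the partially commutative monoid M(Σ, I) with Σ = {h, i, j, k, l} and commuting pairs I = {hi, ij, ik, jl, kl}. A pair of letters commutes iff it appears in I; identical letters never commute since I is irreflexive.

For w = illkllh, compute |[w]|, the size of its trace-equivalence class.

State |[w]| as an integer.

piece 0:i — minimal
piece 1:l rests on {0:i}
piece 2:l rests on {1:l}
piece 3:k — minimal
piece 4:l rests on {2:l}
piece 5:l rests on {4:l}
piece 6:h rests on {3:k, 5:l}
minimal pieces: {0:i, 3:k}
ways to finish when only these pieces remain (= sum over removing one remaining piece with nothing left below it):
  1 left: {6}→1
  2 left: {3,6}→1  {5,6}→1
  3 left: {3,5,6}→2  {4,5,6}→1
  4 left: {2,4,5,6}→1  {3,4,5,6}→3
  5 left: {1,2,4,5,6}→1  {2,3,4,5,6}→4
  placing 0:i first → 5 extensions
  placing 3:k first → 1 extensions
total linear extensions = 6

6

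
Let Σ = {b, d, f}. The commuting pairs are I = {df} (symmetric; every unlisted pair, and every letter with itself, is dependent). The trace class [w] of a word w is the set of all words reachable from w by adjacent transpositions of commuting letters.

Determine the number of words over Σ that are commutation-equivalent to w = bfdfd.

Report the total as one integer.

6

drop 0:b onto floor
drop 1:f onto {0:b}
drop 2:d onto {0:b}
drop 3:f onto {1:f}
drop 4:d onto {2:d}
ground layer = {0:b}
drop-orders for the pieces not yet dropped (sum over which currently-grounded one goes next):
  1 to go: {3} 1  {4} 1
  2 to go: {1,3} 1  {2,4} 1  {3,4} 2
  3 to go: {1,3,4} 3  {2,3,4} 3
  if 0:b drops first: 6 orders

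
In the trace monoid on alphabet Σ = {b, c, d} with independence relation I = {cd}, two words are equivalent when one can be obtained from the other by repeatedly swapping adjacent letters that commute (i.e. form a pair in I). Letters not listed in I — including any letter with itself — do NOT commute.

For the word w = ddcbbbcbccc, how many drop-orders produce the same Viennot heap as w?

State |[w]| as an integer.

3

#0=d has no predecessor
#1=d depends on [0:d]
#2=c has no predecessor
#3=b depends on [1:d, 2:c]
#4=b depends on [3:b]
#5=b depends on [4:b]
#6=c depends on [5:b]
#7=b depends on [6:c]
#8=c depends on [7:b]
#9=c depends on [8:c]
#10=c depends on [9:c]
sources: [0:d, 2:c]
N(rest) = Σ N(rest − s) over sources s of rest; N(one piece) = 1:
  size 1 → [10]=1
  size 2 → [9,10]=1
  size 3 → [8,9,10]=1
  size 4 → [7,8,9,10]=1
  size 5 → [6,7,8,9,10]=1
  size 6 → [5,6,7,8,9,10]=1
  size 7 → [4,5,6,7,8,9,10]=1
  size 8 → [3,4,5,6,7,8,9,10]=1
  size 9 → [1,3,4,5,6,7,8,9,10]=1  [2,3,4,5,6,7,8,9,10]=1
  first=0(d) contributes 2
  first=2(c) contributes 1
|[w]| = 3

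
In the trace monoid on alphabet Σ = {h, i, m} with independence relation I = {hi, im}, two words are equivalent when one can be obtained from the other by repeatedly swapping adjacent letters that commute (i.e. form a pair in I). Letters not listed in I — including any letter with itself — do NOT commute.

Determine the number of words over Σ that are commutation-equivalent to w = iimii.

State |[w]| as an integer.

5

0(i) covers ∅
1(i) covers 0:i
2(m) covers ∅
3(i) covers 1:i
4(i) covers 3:i
floor of heap: 0:i, 2:m
completions by unplaced set U, small U first (add the entries for U minus each lowest piece of U):
  |U|=1: {2}:1  {4}:1
  |U|=2: {2,4}:2  {3,4}:1
  |U|=3: {1,3,4}:1  {2,3,4}:3
  start at 0(i): 4
  start at 2(m): 1
sum over floor = 5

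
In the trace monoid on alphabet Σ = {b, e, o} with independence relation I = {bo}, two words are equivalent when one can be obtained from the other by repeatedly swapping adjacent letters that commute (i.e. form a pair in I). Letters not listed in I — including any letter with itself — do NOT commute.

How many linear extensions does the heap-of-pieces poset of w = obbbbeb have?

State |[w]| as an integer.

5

drop 0:o onto floor
drop 1:b onto floor
drop 2:b onto {1:b}
drop 3:b onto {2:b}
drop 4:b onto {3:b}
drop 5:e onto {0:o, 4:b}
drop 6:b onto {5:e}
ground layer = {0:o, 1:b}
drop-orders for the pieces not yet dropped (sum over which currently-grounded one goes next):
  1 to go: {6} 1
  2 to go: {5,6} 1
  3 to go: {0,5,6} 1  {4,5,6} 1
  4 to go: {0,4,5,6} 2  {3,4,5,6} 1
  5 to go: {0,3,4,5,6} 3  {2,3,4,5,6} 1
  if 0:o drops first: 1 orders
  if 1:b drops first: 4 orders
heap linearizations: 5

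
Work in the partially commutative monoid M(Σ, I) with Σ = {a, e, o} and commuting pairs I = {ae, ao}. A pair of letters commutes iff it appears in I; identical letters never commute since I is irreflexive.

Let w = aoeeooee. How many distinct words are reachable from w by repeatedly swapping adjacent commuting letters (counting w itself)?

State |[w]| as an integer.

8

drop 0:a onto floor
drop 1:o onto floor
drop 2:e onto {1:o}
drop 3:e onto {2:e}
drop 4:o onto {3:e}
drop 5:o onto {4:o}
drop 6:e onto {5:o}
drop 7:e onto {6:e}
ground layer = {0:a, 1:o}
drop-orders for the pieces not yet dropped (sum over which currently-grounded one goes next):
  1 to go: {0} 1  {7} 1
  2 to go: {0,7} 2  {6,7} 1
  3 to go: {0,6,7} 3  {5,6,7} 1
  4 to go: {0,5,6,7} 4  {4,5,6,7} 1
  5 to go: {0,4,5,6,7} 5  {3,4,5,6,7} 1
  6 to go: {0,3,4,5,6,7} 6  {2,3,4,5,6,7} 1
  if 0:a drops first: 1 orders
  if 1:o drops first: 7 orders
heap linearizations: 8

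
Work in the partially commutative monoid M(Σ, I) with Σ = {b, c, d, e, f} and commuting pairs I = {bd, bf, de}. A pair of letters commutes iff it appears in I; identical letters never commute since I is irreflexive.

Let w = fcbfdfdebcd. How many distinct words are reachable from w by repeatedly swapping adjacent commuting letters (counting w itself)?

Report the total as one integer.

13

0(f) covers ∅
1(c) covers 0:f
2(b) covers 1:c
3(f) covers 1:c
4(d) covers 3:f
5(f) covers 4:d
6(d) covers 5:f
7(e) covers 2:b, 5:f
8(b) covers 7:e
9(c) covers 6:d, 8:b
10(d) covers 9:c
floor of heap: 0:f
completions by unplaced set U, small U first (add the entries for U minus each lowest piece of U):
  |U|=1: {10}:1
  |U|=2: {9,10}:1
  |U|=3: {6,9,10}:1  {8,9,10}:1
  |U|=4: {6,8,9,10}:2  {7,8,9,10}:1
  |U|=5: {2,7,8,9,10}:1  {6,7,8,9,10}:3
  |U|=6: {2,6,7,8,9,10}:4  {5,6,7,8,9,10}:3
  |U|=7: {2,5,6,7,8,9,10}:7  {4,5,6,7,8,9,10}:3
  |U|=8: {2,4,5,6,7,8,9,10}:10  {3,4,5,6,7,8,9,10}:3
  |U|=9: {2,3,4,5,6,7,8,9,10}:13
  start at 0(f): 13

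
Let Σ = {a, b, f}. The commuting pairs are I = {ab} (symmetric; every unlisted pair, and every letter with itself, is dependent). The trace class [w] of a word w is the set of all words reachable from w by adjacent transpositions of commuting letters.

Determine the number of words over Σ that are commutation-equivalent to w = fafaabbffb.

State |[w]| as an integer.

drop 0:f onto floor
drop 1:a onto {0:f}
drop 2:f onto {1:a}
drop 3:a onto {2:f}
drop 4:a onto {3:a}
drop 5:b onto {2:f}
drop 6:b onto {5:b}
drop 7:f onto {4:a, 6:b}
drop 8:f onto {7:f}
drop 9:b onto {8:f}
ground layer = {0:f}
drop-orders for the pieces not yet dropped (sum over which currently-grounded one goes next):
  1 to go: {9} 1
  2 to go: {8,9} 1
  3 to go: {7,8,9} 1
  4 to go: {4,7,8,9} 1  {6,7,8,9} 1
  5 to go: {3,4,7,8,9} 1  {4,6,7,8,9} 2  {5,6,7,8,9} 1
  6 to go: {3,4,6,7,8,9} 3  {4,5,6,7,8,9} 3
  7 to go: {3,4,5,6,7,8,9} 6
  8 to go: {2,3,4,5,6,7,8,9} 6
  if 0:f drops first: 6 orders

6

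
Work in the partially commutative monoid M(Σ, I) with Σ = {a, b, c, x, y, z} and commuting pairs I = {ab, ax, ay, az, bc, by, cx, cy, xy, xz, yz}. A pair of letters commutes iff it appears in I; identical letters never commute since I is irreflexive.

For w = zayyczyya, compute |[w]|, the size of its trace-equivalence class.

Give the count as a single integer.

piece 0:z — minimal
piece 1:a — minimal
piece 2:y — minimal
piece 3:y rests on {2:y}
piece 4:c rests on {0:z, 1:a}
piece 5:z rests on {4:c}
piece 6:y rests on {3:y}
piece 7:y rests on {6:y}
piece 8:a rests on {4:c}
minimal pieces: {0:z, 1:a, 2:y}
ways to finish when only these pieces remain (= sum over removing one remaining piece with nothing left below it):
  1 left: {5}→1  {7}→1  {8}→1
  2 left: {5,7}→2  {5,8}→2  {6,7}→1  {7,8}→2
  3 left: {3,6,7}→1  {4,5,8}→2  {5,6,7}→3  {5,7,8}→6  {6,7,8}→3
  4 left: {0,4,5,8}→2  {1,4,5,8}→2  {2,3,6,7}→1  {3,5,6,7}→4  {3,6,7,8}→4  {4,5,7,8}→8  {5,6,7,8}→12
  5 left: {0,1,4,5,8}→4  {0,4,5,7,8}→10  {1,4,5,7,8}→10  {2,3,5,6,7}→5  {2,3,6,7,8}→5  {3,5,6,7,8}→20  {4,5,6,7,8}→20
  6 left: {0,1,4,5,7,8}→24  {0,4,5,6,7,8}→30  {1,4,5,6,7,8}→30  {2,3,5,6,7,8}→30  {3,4,5,6,7,8}→40
  7 left: {0,1,4,5,6,7,8}→84  {0,3,4,5,6,7,8}→70  {1,3,4,5,6,7,8}→70  {2,3,4,5,6,7,8}→70
  placing 0:z first → 140 extensions
  placing 1:a first → 140 extensions
  placing 2:y first → 224 extensions
total linear extensions = 504

504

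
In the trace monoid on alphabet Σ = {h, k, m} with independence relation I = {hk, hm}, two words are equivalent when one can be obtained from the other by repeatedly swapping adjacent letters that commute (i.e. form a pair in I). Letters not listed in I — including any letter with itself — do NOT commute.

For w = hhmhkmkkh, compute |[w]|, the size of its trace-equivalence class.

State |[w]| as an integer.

0(h) covers ∅
1(h) covers 0:h
2(m) covers ∅
3(h) covers 1:h
4(k) covers 2:m
5(m) covers 4:k
6(k) covers 5:m
7(k) covers 6:k
8(h) covers 3:h
floor of heap: 0:h, 2:m
completions by unplaced set U, small U first (add the entries for U minus each lowest piece of U):
  |U|=1: {7}:1  {8}:1
  |U|=2: {3,8}:1  {6,7}:1  {7,8}:2
  |U|=3: {1,3,8}:1  {3,7,8}:3  {5,6,7}:1  {6,7,8}:3
  |U|=4: {0,1,3,8}:1  {1,3,7,8}:4  {3,6,7,8}:6  {4,5,6,7}:1  {5,6,7,8}:4
  |U|=5: {0,1,3,7,8}:5  {1,3,6,7,8}:10  {2,4,5,6,7}:1  {3,5,6,7,8}:10  {4,5,6,7,8}:5
  |U|=6: {0,1,3,6,7,8}:15  {1,3,5,6,7,8}:20  {2,4,5,6,7,8}:6  {3,4,5,6,7,8}:15
  |U|=7: {0,1,3,5,6,7,8}:35  {1,3,4,5,6,7,8}:35  {2,3,4,5,6,7,8}:21
  start at 0(h): 56
  start at 2(m): 70
sum over floor = 126

126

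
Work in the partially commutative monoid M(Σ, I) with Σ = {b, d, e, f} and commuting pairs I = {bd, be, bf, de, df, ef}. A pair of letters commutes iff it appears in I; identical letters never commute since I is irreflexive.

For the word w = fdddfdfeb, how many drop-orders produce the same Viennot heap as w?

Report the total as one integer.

2520

drop 0:f onto floor
drop 1:d onto floor
drop 2:d onto {1:d}
drop 3:d onto {2:d}
drop 4:f onto {0:f}
drop 5:d onto {3:d}
drop 6:f onto {4:f}
drop 7:e onto floor
drop 8:b onto floor
ground layer = {0:f, 1:d, 7:e, 8:b}
drop-orders for the pieces not yet dropped (sum over which currently-grounded one goes next):
  1 to go: {5} 1  {6} 1  {7} 1  {8} 1
  2 to go: {3,5} 1  {4,6} 1  {5,6} 2  {5,7} 2  {5,8} 2  {6,7} 2  {6,8} 2  {7,8} 2
  3 to go: {0,4,6} 1  {2,3,5} 1  {3,5,6} 3  {3,5,7} 3  {3,5,8} 3  {4,5,6} 3  {4,6,7} 3  {4,6,8} 3  {5,6,7} 6  {5,6,8} 6  {5,7,8} 6  {6,7,8} 6
  4 to go: {0,4,5,6} 4  {0,4,6,7} 4  {0,4,6,8} 4  {1,2,3,5} 1  {2,3,5,6} 4  {2,3,5,7} 4  {2,3,5,8} 4  {3,4,5,6} 6  {3,5,6,7} 12  {3,5,6,8} 12  {3,5,7,8} 12  {4,5,6,7} 12  {4,5,6,8} 12  {4,6,7,8} 12  {5,6,7,8} 24
  5 to go: {0,3,4,5,6} 10  {0,4,5,6,7} 20  {0,4,5,6,8} 20  {0,4,6,7,8} 20  {1,2,3,5,6} 5  {1,2,3,5,7} 5  {1,2,3,5,8} 5  {2,3,4,5,6} 10  {2,3,5,6,7} 20  {2,3,5,6,8} 20  {2,3,5,7,8} 20  {3,4,5,6,7} 30  {3,4,5,6,8} 30  {3,5,6,7,8} 60  {4,5,6,7,8} 60
  6 to go: {0,2,3,4,5,6} 20  {0,3,4,5,6,7} 60  {0,3,4,5,6,8} 60  {0,4,5,6,7,8} 120  {1,2,3,4,5,6} 15  {1,2,3,5,6,7} 30  {1,2,3,5,6,8} 30  {1,2,3,5,7,8} 30  {2,3,4,5,6,7} 60  {2,3,4,5,6,8} 60  {2,3,5,6,7,8} 120  {3,4,5,6,7,8} 180
  7 to go: {0,1,2,3,4,5,6} 35  {0,2,3,4,5,6,7} 140  {0,2,3,4,5,6,8} 140  {0,3,4,5,6,7,8} 420  {1,2,3,4,5,6,7} 105  {1,2,3,4,5,6,8} 105  {1,2,3,5,6,7,8} 210  {2,3,4,5,6,7,8} 420
  if 0:f drops first: 840 orders
  if 1:d drops first: 1120 orders
  if 7:e drops first: 280 orders
  if 8:b drops first: 280 orders
heap linearizations: 2520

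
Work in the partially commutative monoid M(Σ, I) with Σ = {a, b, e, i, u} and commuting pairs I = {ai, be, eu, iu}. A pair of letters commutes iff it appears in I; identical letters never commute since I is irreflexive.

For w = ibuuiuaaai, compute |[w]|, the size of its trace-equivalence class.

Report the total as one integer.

drop 0:i onto floor
drop 1:b onto {0:i}
drop 2:u onto {1:b}
drop 3:u onto {2:u}
drop 4:i onto {1:b}
drop 5:u onto {3:u}
drop 6:a onto {5:u}
drop 7:a onto {6:a}
drop 8:a onto {7:a}
drop 9:i onto {4:i}
ground layer = {0:i}
drop-orders for the pieces not yet dropped (sum over which currently-grounded one goes next):
  1 to go: {8} 1  {9} 1
  2 to go: {4,9} 1  {7,8} 1  {8,9} 2
  3 to go: {4,8,9} 3  {6,7,8} 1  {7,8,9} 3
  4 to go: {4,7,8,9} 6  {5,6,7,8} 1  {6,7,8,9} 4
  5 to go: {3,5,6,7,8} 1  {4,6,7,8,9} 10  {5,6,7,8,9} 5
  6 to go: {2,3,5,6,7,8} 1  {3,5,6,7,8,9} 6  {4,5,6,7,8,9} 15
  7 to go: {2,3,5,6,7,8,9} 7  {3,4,5,6,7,8,9} 21
  8 to go: {2,3,4,5,6,7,8,9} 28
  if 0:i drops first: 28 orders

28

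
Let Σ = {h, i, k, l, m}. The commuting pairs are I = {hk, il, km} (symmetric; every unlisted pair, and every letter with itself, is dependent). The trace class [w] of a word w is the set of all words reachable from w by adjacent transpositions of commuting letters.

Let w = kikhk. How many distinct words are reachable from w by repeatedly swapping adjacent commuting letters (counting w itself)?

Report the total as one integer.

0(k) covers ∅
1(i) covers 0:k
2(k) covers 1:i
3(h) covers 1:i
4(k) covers 2:k
floor of heap: 0:k
completions by unplaced set U, small U first (add the entries for U minus each lowest piece of U):
  |U|=1: {3}:1  {4}:1
  |U|=2: {2,4}:1  {3,4}:2
  |U|=3: {2,3,4}:3
  start at 0(k): 3

3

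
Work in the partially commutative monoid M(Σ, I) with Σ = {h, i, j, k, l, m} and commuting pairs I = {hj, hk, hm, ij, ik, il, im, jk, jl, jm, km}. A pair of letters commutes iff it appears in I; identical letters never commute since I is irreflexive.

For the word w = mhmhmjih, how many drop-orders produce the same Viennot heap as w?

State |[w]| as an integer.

280

piece 0:m — minimal
piece 1:h — minimal
piece 2:m rests on {0:m}
piece 3:h rests on {1:h}
piece 4:m rests on {2:m}
piece 5:j — minimal
piece 6:i rests on {3:h}
piece 7:h rests on {6:i}
minimal pieces: {0:m, 1:h, 5:j}
ways to finish when only these pieces remain (= sum over removing one remaining piece with nothing left below it):
  1 left: {4}→1  {5}→1  {7}→1
  2 left: {2,4}→1  {4,5}→2  {4,7}→2  {5,7}→2  {6,7}→1
  3 left: {0,2,4}→1  {2,4,5}→3  {2,4,7}→3  {3,6,7}→1  {4,5,7}→6  {4,6,7}→3  {5,6,7}→3
  4 left: {0,2,4,5}→4  {0,2,4,7}→4  {1,3,6,7}→1  {2,4,5,7}→12  {2,4,6,7}→6  {3,4,6,7}→4  {3,5,6,7}→4  {4,5,6,7}→12
  5 left: {0,2,4,5,7}→20  {0,2,4,6,7}→10  {1,3,4,6,7}→5  {1,3,5,6,7}→5  {2,3,4,6,7}→10  {2,4,5,6,7}→30  {3,4,5,6,7}→20
  6 left: {0,2,3,4,6,7}→20  {0,2,4,5,6,7}→60  {1,2,3,4,6,7}→15  {1,3,4,5,6,7}→30  {2,3,4,5,6,7}→60
  placing 0:m first → 105 extensions
  placing 1:h first → 140 extensions
  placing 5:j first → 35 extensions
total linear extensions = 280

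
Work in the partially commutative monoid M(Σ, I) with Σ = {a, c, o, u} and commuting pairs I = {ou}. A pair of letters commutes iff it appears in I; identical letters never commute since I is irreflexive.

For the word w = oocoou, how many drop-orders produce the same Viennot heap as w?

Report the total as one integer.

#0=o has no predecessor
#1=o depends on [0:o]
#2=c depends on [1:o]
#3=o depends on [2:c]
#4=o depends on [3:o]
#5=u depends on [2:c]
sources: [0:o]
N(rest) = Σ N(rest − s) over sources s of rest; N(one piece) = 1:
  size 1 → [4]=1  [5]=1
  size 2 → [3,4]=1  [4,5]=2
  size 3 → [3,4,5]=3
  size 4 → [2,3,4,5]=3
  first=0(o) contributes 3

3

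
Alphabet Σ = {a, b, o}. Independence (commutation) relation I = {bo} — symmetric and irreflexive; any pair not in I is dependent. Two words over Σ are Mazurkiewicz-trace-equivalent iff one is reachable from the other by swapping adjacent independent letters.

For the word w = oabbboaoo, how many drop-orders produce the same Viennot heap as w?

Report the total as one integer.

0(o) covers ∅
1(a) covers 0:o
2(b) covers 1:a
3(b) covers 2:b
4(b) covers 3:b
5(o) covers 1:a
6(a) covers 4:b, 5:o
7(o) covers 6:a
8(o) covers 7:o
floor of heap: 0:o
completions by unplaced set U, small U first (add the entries for U minus each lowest piece of U):
  |U|=1: {8}:1
  |U|=2: {7,8}:1
  |U|=3: {6,7,8}:1
  |U|=4: {4,6,7,8}:1  {5,6,7,8}:1
  |U|=5: {3,4,6,7,8}:1  {4,5,6,7,8}:2
  |U|=6: {2,3,4,6,7,8}:1  {3,4,5,6,7,8}:3
  |U|=7: {2,3,4,5,6,7,8}:4
  start at 0(o): 4

4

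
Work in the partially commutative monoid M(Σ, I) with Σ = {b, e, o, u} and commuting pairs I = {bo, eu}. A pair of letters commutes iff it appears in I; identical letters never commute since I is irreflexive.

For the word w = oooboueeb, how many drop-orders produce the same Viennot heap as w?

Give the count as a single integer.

drop 0:o onto floor
drop 1:o onto {0:o}
drop 2:o onto {1:o}
drop 3:b onto floor
drop 4:o onto {2:o}
drop 5:u onto {3:b, 4:o}
drop 6:e onto {3:b, 4:o}
drop 7:e onto {6:e}
drop 8:b onto {5:u, 7:e}
ground layer = {0:o, 3:b}
drop-orders for the pieces not yet dropped (sum over which currently-grounded one goes next):
  1 to go: {8} 1
  2 to go: {5,8} 1  {7,8} 1
  3 to go: {5,7,8} 2  {6,7,8} 1
  4 to go: {5,6,7,8} 3
  5 to go: {3,5,6,7,8} 3  {4,5,6,7,8} 3
  6 to go: {2,4,5,6,7,8} 3  {3,4,5,6,7,8} 6
  7 to go: {1,2,4,5,6,7,8} 3  {2,3,4,5,6,7,8} 9
  if 0:o drops first: 12 orders
  if 3:b drops first: 3 orders
heap linearizations: 15

15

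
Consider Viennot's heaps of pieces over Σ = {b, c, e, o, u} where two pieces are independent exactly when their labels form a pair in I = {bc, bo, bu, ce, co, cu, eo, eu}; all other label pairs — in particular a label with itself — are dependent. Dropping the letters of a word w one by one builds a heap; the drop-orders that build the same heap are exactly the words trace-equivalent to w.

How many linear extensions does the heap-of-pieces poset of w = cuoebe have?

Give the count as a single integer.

60

piece 0:c — minimal
piece 1:u — minimal
piece 2:o rests on {1:u}
piece 3:e — minimal
piece 4:b rests on {3:e}
piece 5:e rests on {4:b}
minimal pieces: {0:c, 1:u, 3:e}
ways to finish when only these pieces remain (= sum over removing one remaining piece with nothing left below it):
  1 left: {0}→1  {2}→1  {5}→1
  2 left: {0,2}→2  {0,5}→2  {1,2}→1  {2,5}→2  {4,5}→1
  3 left: {0,1,2}→3  {0,2,5}→6  {0,4,5}→3  {1,2,5}→3  {2,4,5}→3  {3,4,5}→1
  4 left: {0,1,2,5}→12  {0,2,4,5}→12  {0,3,4,5}→4  {1,2,4,5}→6  {2,3,4,5}→4
  placing 0:c first → 10 extensions
  placing 1:u first → 20 extensions
  placing 3:e first → 30 extensions
total linear extensions = 60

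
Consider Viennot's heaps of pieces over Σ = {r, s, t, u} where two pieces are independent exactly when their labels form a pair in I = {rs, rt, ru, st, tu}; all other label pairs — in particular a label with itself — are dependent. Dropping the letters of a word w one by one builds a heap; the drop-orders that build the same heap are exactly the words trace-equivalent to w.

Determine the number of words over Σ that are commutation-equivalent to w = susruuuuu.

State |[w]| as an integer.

piece 0:s — minimal
piece 1:u rests on {0:s}
piece 2:s rests on {1:u}
piece 3:r — minimal
piece 4:u rests on {2:s}
piece 5:u rests on {4:u}
piece 6:u rests on {5:u}
piece 7:u rests on {6:u}
piece 8:u rests on {7:u}
minimal pieces: {0:s, 3:r}
ways to finish when only these pieces remain (= sum over removing one remaining piece with nothing left below it):
  1 left: {3}→1  {8}→1
  2 left: {3,8}→2  {7,8}→1
  3 left: {3,7,8}→3  {6,7,8}→1
  4 left: {3,6,7,8}→4  {5,6,7,8}→1
  5 left: {3,5,6,7,8}→5  {4,5,6,7,8}→1
  6 left: {2,4,5,6,7,8}→1  {3,4,5,6,7,8}→6
  7 left: {1,2,4,5,6,7,8}→1  {2,3,4,5,6,7,8}→7
  placing 0:s first → 8 extensions
  placing 3:r first → 1 extensions
total linear extensions = 9

9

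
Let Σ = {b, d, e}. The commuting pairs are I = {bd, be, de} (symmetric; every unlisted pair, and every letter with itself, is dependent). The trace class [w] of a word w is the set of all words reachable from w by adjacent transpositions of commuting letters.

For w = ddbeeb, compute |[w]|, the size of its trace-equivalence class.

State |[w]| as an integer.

90

#0=d has no predecessor
#1=d depends on [0:d]
#2=b has no predecessor
#3=e has no predecessor
#4=e depends on [3:e]
#5=b depends on [2:b]
sources: [0:d, 2:b, 3:e]
N(rest) = Σ N(rest − s) over sources s of rest; N(one piece) = 1:
  size 1 → [1]=1  [4]=1  [5]=1
  size 2 → [0,1]=1  [1,4]=2  [1,5]=2  [2,5]=1  [3,4]=1  [4,5]=2
  size 3 → [0,1,4]=3  [0,1,5]=3  [1,2,5]=3  [1,3,4]=3  [1,4,5]=6  [2,4,5]=3  [3,4,5]=3
  size 4 → [0,1,2,5]=6  [0,1,3,4]=6  [0,1,4,5]=12  [1,2,4,5]=12  [1,3,4,5]=12  [2,3,4,5]=6
  first=0(d) contributes 30
  first=2(b) contributes 30
  first=3(e) contributes 30
|[w]| = 90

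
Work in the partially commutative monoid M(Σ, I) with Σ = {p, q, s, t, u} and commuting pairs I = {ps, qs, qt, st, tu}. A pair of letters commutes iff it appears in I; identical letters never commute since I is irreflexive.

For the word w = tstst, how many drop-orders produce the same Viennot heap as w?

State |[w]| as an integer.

10

piece 0:t — minimal
piece 1:s — minimal
piece 2:t rests on {0:t}
piece 3:s rests on {1:s}
piece 4:t rests on {2:t}
minimal pieces: {0:t, 1:s}
ways to finish when only these pieces remain (= sum over removing one remaining piece with nothing left below it):
  1 left: {3}→1  {4}→1
  2 left: {1,3}→1  {2,4}→1  {3,4}→2
  3 left: {0,2,4}→1  {1,3,4}→3  {2,3,4}→3
  placing 0:t first → 6 extensions
  placing 1:s first → 4 extensions
total linear extensions = 10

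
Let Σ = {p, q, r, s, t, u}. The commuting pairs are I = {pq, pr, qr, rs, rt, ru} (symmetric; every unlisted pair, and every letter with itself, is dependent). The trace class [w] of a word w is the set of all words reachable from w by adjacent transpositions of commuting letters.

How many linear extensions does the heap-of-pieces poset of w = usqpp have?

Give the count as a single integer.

3

piece 0:u — minimal
piece 1:s rests on {0:u}
piece 2:q rests on {1:s}
piece 3:p rests on {1:s}
piece 4:p rests on {3:p}
minimal pieces: {0:u}
ways to finish when only these pieces remain (= sum over removing one remaining piece with nothing left below it):
  1 left: {2}→1  {4}→1
  2 left: {2,4}→2  {3,4}→1
  3 left: {2,3,4}→3
  placing 0:u first → 3 extensions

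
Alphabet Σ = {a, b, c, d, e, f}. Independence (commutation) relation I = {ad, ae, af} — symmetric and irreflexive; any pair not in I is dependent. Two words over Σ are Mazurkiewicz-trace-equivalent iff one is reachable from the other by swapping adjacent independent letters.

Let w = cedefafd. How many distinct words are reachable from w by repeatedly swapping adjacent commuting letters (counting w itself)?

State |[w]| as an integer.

0(c) covers ∅
1(e) covers 0:c
2(d) covers 1:e
3(e) covers 2:d
4(f) covers 3:e
5(a) covers 0:c
6(f) covers 4:f
7(d) covers 6:f
floor of heap: 0:c
completions by unplaced set U, small U first (add the entries for U minus each lowest piece of U):
  |U|=1: {5}:1  {7}:1
  |U|=2: {5,7}:2  {6,7}:1
  |U|=3: {4,6,7}:1  {5,6,7}:3
  |U|=4: {3,4,6,7}:1  {4,5,6,7}:4
  |U|=5: {2,3,4,6,7}:1  {3,4,5,6,7}:5
  |U|=6: {1,2,3,4,6,7}:1  {2,3,4,5,6,7}:6
  start at 0(c): 7

7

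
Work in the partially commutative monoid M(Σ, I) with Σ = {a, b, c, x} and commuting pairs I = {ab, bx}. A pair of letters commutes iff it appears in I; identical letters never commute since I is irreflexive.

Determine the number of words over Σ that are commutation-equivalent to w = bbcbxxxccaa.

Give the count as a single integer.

drop 0:b onto floor
drop 1:b onto {0:b}
drop 2:c onto {1:b}
drop 3:b onto {2:c}
drop 4:x onto {2:c}
drop 5:x onto {4:x}
drop 6:x onto {5:x}
drop 7:c onto {3:b, 6:x}
drop 8:c onto {7:c}
drop 9:a onto {8:c}
drop 10:a onto {9:a}
ground layer = {0:b}
drop-orders for the pieces not yet dropped (sum over which currently-grounded one goes next):
  1 to go: {10} 1
  2 to go: {9,10} 1
  3 to go: {8,9,10} 1
  4 to go: {7,8,9,10} 1
  5 to go: {3,7,8,9,10} 1  {6,7,8,9,10} 1
  6 to go: {3,6,7,8,9,10} 2  {5,6,7,8,9,10} 1
  7 to go: {3,5,6,7,8,9,10} 3  {4,5,6,7,8,9,10} 1
  8 to go: {3,4,5,6,7,8,9,10} 4
  9 to go: {2,3,4,5,6,7,8,9,10} 4
  if 0:b drops first: 4 orders

4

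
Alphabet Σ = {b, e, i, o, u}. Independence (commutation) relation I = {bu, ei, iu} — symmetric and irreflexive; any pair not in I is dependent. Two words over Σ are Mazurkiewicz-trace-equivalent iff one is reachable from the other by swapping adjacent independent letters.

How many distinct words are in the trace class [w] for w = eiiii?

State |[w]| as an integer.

0(e) covers ∅
1(i) covers ∅
2(i) covers 1:i
3(i) covers 2:i
4(i) covers 3:i
floor of heap: 0:e, 1:i
completions by unplaced set U, small U first (add the entries for U minus each lowest piece of U):
  |U|=1: {0}:1  {4}:1
  |U|=2: {0,4}:2  {3,4}:1
  |U|=3: {0,3,4}:3  {2,3,4}:1
  start at 0(e): 1
  start at 1(i): 4
sum over floor = 5

5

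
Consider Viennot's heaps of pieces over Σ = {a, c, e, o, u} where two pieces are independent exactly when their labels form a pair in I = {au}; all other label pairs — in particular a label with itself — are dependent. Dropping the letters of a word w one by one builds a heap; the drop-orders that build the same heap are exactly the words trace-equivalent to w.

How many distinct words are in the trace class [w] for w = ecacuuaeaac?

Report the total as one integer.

0(e) covers ∅
1(c) covers 0:e
2(a) covers 1:c
3(c) covers 2:a
4(u) covers 3:c
5(u) covers 4:u
6(a) covers 3:c
7(e) covers 5:u, 6:a
8(a) covers 7:e
9(a) covers 8:a
10(c) covers 9:a
floor of heap: 0:e
completions by unplaced set U, small U first (add the entries for U minus each lowest piece of U):
  |U|=1: {10}:1
  |U|=2: {9,10}:1
  |U|=3: {8,9,10}:1
  |U|=4: {7,8,9,10}:1
  |U|=5: {5,7,8,9,10}:1  {6,7,8,9,10}:1
  |U|=6: {4,5,7,8,9,10}:1  {5,6,7,8,9,10}:2
  |U|=7: {4,5,6,7,8,9,10}:3
  |U|=8: {3,4,5,6,7,8,9,10}:3
  |U|=9: {2,3,4,5,6,7,8,9,10}:3
  start at 0(e): 3

3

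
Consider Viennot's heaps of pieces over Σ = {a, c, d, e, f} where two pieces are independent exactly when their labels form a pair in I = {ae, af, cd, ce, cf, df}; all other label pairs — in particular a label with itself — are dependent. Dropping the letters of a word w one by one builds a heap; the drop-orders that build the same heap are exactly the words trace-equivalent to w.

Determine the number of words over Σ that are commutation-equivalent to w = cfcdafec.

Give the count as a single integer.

153

#0=c has no predecessor
#1=f has no predecessor
#2=c depends on [0:c]
#3=d has no predecessor
#4=a depends on [2:c, 3:d]
#5=f depends on [1:f]
#6=e depends on [3:d, 5:f]
#7=c depends on [4:a]
sources: [0:c, 1:f, 3:d]
N(rest) = Σ N(rest − s) over sources s of rest; N(one piece) = 1:
  size 1 → [6]=1  [7]=1
  size 2 → [4,7]=1  [5,6]=1  [6,7]=2
  size 3 → [1,5,6]=1  [2,4,7]=1  [4,6,7]=3  [5,6,7]=3
  size 4 → [0,2,4,7]=1  [1,5,6,7]=4  [2,4,6,7]=4  [3,4,6,7]=3  [4,5,6,7]=6
  size 5 → [0,2,4,6,7]=5  [1,4,5,6,7]=10  [2,3,4,6,7]=7  [2,4,5,6,7]=10  [3,4,5,6,7]=9
  size 6 → [0,2,3,4,6,7]=12  [0,2,4,5,6,7]=15  [1,2,4,5,6,7]=20  [1,3,4,5,6,7]=19  [2,3,4,5,6,7]=26
  first=0(c) contributes 65
  first=1(f) contributes 53
  first=3(d) contributes 35
|[w]| = 153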